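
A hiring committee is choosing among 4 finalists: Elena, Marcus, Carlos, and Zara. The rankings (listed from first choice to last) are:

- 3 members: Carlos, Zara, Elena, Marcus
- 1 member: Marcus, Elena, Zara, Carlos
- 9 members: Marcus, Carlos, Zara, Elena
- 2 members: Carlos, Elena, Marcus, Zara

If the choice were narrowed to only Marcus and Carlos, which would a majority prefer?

Voters preferring Marcus to Carlos: 10; preferring Carlos to Marcus: 5.
Marcus wins the head-to-head.

Marcus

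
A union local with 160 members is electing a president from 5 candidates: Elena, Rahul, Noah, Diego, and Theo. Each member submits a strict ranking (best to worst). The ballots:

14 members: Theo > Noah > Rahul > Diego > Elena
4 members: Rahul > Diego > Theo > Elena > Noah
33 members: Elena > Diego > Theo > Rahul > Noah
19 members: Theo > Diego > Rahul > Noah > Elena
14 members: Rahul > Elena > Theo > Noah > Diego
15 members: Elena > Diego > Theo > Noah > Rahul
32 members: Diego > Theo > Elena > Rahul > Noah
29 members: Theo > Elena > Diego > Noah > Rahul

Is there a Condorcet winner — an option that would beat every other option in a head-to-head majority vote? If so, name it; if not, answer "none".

none

Checking pairwise contests:
Theo beats Elena 98–62.
Elena beats Rahul 109–51.
Elena beats Noah 127–33.
Elena beats Diego 91–69.
Diego beats Theo 84–76.
Every option loses at least one head-to-head, so there is no Condorcet winner.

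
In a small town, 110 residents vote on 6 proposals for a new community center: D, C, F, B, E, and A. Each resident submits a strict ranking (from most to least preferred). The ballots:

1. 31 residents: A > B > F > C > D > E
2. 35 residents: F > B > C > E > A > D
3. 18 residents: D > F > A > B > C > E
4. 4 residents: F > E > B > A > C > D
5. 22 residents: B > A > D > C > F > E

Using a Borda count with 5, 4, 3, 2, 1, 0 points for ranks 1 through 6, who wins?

D: 31·1 + 35·0 + 18·5 + 4·0 + 22·3 = 187
C: 31·2 + 35·3 + 18·1 + 4·1 + 22·2 = 233
F: 31·3 + 35·5 + 18·4 + 4·5 + 22·1 = 382
B: 31·4 + 35·4 + 18·2 + 4·3 + 22·5 = 422
E: 31·0 + 35·2 + 18·0 + 4·4 + 22·0 = 86
A: 31·5 + 35·1 + 18·3 + 4·2 + 22·4 = 340
B has the highest Borda score (422).

B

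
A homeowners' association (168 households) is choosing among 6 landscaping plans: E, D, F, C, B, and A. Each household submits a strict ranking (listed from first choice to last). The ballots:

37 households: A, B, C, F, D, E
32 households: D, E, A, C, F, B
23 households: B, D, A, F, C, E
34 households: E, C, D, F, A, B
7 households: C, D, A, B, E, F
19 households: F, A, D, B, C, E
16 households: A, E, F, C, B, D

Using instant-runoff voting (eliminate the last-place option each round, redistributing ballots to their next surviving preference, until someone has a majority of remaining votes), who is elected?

Round 1: E 34, D 32, F 19, C 7, B 23, A 53. Eliminate C.
Round 2: E 34, D 39, F 19, B 23, A 53. Eliminate F.
Round 3: E 34, D 39, B 23, A 72. Eliminate B.
Round 4: E 34, D 62, A 72. Eliminate E.
Round 5: D 96, A 72. D has a majority.

D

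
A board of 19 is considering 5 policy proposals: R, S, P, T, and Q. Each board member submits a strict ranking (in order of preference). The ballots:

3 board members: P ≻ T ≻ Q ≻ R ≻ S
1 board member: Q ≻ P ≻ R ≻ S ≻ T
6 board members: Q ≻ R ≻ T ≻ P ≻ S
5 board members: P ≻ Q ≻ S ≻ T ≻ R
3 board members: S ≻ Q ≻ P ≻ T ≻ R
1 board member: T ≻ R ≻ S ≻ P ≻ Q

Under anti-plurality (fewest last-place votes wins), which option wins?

Last-place votes: R 8, S 9, P 0, T 1, Q 1.
P is ranked last by the fewest voters, so P wins.

P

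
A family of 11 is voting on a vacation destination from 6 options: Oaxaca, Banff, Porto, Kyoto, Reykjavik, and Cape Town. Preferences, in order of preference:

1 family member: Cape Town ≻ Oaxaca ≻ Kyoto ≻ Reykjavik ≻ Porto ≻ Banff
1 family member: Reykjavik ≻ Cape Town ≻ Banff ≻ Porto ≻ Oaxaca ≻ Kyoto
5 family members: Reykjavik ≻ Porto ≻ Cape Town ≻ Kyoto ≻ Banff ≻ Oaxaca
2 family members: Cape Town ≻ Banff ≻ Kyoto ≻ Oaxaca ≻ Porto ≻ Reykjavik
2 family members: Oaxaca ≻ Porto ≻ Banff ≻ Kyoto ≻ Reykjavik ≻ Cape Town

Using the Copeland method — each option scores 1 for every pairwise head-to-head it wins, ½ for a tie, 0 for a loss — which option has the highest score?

Reykjavik

Oaxaca: loses to Banff, Porto, Kyoto, Reykjavik, and Cape Town → score 0.
Banff: beats Oaxaca; loses to Porto, Kyoto, Reykjavik, and Cape Town → score 1.
Porto: beats Oaxaca, Banff, Kyoto, and Cape Town; loses to Reykjavik → score 4.
Kyoto: beats Oaxaca and Banff; loses to Porto, Reykjavik, and Cape Town → score 2.
Reykjavik: beats Oaxaca, Banff, Porto, Kyoto, and Cape Town → score 5.
Cape Town: beats Oaxaca, Banff, and Kyoto; loses to Porto and Reykjavik → score 3.
Reykjavik has the best pairwise record.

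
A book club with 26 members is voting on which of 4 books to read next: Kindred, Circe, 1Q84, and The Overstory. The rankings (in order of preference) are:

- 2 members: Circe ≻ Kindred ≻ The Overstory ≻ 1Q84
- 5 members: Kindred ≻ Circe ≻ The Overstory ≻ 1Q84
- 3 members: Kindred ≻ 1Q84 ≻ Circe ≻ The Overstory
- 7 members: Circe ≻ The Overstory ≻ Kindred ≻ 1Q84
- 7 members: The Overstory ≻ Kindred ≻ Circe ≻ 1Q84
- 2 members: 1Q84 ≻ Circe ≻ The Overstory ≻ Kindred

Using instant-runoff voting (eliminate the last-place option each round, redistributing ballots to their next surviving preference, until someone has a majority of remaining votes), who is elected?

Kindred

Round 1: Kindred 8, Circe 9, 1Q84 2, The Overstory 7. Eliminate 1Q84.
Round 2: Kindred 8, Circe 11, The Overstory 7. Eliminate The Overstory.
Round 3: Kindred 15, Circe 11. Kindred has a majority.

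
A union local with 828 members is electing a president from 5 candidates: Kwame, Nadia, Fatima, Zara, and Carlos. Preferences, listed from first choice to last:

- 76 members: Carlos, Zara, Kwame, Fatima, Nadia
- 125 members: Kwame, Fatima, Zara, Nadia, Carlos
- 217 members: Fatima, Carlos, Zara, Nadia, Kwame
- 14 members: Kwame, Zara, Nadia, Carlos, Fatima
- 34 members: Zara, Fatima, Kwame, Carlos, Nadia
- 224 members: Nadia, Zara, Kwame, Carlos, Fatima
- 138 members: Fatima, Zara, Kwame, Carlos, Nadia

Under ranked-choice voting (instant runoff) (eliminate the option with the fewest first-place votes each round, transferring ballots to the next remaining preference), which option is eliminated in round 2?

Carlos

Round 1: Kwame 139, Nadia 224, Fatima 355, Zara 34, Carlos 76. Eliminate Zara.
Round 2: Kwame 139, Nadia 224, Fatima 389, Carlos 76. Eliminate Carlos.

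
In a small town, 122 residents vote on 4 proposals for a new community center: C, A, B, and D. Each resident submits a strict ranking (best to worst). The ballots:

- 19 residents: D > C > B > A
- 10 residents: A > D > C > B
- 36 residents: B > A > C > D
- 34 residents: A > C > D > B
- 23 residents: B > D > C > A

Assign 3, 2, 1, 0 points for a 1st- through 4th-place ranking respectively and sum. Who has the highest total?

C: 19·2 + 10·1 + 36·1 + 34·2 + 23·1 = 175
A: 19·0 + 10·3 + 36·2 + 34·3 + 23·0 = 204
B: 19·1 + 10·0 + 36·3 + 34·0 + 23·3 = 196
D: 19·3 + 10·2 + 36·0 + 34·1 + 23·2 = 157
A has the highest Borda score (204).

A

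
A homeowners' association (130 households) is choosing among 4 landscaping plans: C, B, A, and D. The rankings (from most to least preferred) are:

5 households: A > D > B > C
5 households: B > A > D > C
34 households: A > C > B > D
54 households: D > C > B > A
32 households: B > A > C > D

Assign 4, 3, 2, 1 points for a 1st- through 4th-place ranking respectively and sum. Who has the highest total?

C: 5·1 + 5·1 + 34·3 + 54·3 + 32·2 = 338
B: 5·2 + 5·4 + 34·2 + 54·2 + 32·4 = 334
A: 5·4 + 5·3 + 34·4 + 54·1 + 32·3 = 321
D: 5·3 + 5·2 + 34·1 + 54·4 + 32·1 = 307
C has the highest Borda score (338).

C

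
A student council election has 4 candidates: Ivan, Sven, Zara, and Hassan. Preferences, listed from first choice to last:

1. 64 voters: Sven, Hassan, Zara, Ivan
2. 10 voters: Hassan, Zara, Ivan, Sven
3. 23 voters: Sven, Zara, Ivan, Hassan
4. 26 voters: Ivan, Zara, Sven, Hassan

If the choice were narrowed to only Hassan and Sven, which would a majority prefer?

Sven

Voters preferring Hassan to Sven: 10; preferring Sven to Hassan: 113.
Sven wins the head-to-head.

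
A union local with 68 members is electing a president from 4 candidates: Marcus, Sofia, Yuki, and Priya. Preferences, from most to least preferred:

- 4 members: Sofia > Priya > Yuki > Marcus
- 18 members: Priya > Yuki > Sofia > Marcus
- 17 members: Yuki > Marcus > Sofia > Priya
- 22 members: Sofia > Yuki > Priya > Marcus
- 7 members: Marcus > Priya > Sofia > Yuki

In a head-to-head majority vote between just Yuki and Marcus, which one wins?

Yuki

Voters preferring Yuki to Marcus: 61; preferring Marcus to Yuki: 7.
Yuki wins the head-to-head.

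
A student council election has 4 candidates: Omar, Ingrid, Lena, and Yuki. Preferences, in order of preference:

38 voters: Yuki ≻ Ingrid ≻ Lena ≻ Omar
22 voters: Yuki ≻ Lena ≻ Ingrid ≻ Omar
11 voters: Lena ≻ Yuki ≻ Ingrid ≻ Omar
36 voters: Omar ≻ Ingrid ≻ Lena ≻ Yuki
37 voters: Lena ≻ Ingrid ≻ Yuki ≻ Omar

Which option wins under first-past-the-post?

First-place votes: Omar 36, Ingrid 0, Lena 48, Yuki 60.
Yuki has the most first-place votes.

Yuki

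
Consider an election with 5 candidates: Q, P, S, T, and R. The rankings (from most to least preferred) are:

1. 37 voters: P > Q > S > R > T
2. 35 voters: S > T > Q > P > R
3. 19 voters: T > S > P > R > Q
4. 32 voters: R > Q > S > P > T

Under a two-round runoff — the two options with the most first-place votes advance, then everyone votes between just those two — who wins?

Round 1 first-place votes: Q 0, P 37, S 35, T 19, R 32.
P and S advance.
Runoff: P is preferred to S by 37 voters; S by 86.
S wins the runoff.

S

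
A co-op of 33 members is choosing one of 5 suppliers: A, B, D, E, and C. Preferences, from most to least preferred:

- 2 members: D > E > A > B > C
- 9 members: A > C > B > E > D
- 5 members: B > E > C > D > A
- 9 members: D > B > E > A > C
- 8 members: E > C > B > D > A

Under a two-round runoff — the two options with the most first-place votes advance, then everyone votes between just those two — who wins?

Round 1 first-place votes: A 9, B 5, D 11, E 8, C 0.
D and A advance.
Runoff: D is preferred to A by 24 voters; A by 9.
D wins the runoff.

D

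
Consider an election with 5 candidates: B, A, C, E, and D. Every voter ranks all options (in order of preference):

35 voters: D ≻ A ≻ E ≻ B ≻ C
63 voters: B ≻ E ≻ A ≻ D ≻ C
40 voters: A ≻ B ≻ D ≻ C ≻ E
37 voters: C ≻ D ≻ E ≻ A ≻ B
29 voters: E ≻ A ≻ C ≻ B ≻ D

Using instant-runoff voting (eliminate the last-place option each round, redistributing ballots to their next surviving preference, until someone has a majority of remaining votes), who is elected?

A

Round 1: B 63, A 40, C 37, E 29, D 35. Eliminate E.
Round 2: B 63, A 69, C 37, D 35. Eliminate D.
Round 3: B 63, A 104, C 37. A has a majority.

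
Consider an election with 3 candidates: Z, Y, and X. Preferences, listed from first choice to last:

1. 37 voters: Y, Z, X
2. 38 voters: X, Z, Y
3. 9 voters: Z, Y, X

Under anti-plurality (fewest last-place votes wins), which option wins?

Last-place votes: Z 0, Y 38, X 46.
Z is ranked last by the fewest voters, so Z wins.

Z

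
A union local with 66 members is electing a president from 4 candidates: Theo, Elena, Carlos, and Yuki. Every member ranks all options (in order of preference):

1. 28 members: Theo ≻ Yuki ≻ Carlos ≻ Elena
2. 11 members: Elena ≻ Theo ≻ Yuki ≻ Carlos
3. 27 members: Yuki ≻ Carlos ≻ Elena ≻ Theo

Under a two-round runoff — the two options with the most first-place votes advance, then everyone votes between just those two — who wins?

Round 1 first-place votes: Theo 28, Elena 11, Carlos 0, Yuki 27.
Theo and Yuki advance.
Runoff: Theo is preferred to Yuki by 39 voters; Yuki by 27.
Theo wins the runoff.

Theo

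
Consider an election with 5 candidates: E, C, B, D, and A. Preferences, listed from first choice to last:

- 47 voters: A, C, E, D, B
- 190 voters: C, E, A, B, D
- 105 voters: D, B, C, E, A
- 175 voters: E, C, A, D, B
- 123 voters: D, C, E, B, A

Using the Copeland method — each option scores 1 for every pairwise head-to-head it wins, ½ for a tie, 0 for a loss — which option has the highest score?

C

E: beats B, D, and A; loses to C → score 3.
C: beats E, B, D, and A → score 4.
B: loses to E, C, D, and A → score 0.
D: beats B; loses to E, C, and A → score 1.
A: beats B and D; loses to E and C → score 2.
C has the best pairwise record.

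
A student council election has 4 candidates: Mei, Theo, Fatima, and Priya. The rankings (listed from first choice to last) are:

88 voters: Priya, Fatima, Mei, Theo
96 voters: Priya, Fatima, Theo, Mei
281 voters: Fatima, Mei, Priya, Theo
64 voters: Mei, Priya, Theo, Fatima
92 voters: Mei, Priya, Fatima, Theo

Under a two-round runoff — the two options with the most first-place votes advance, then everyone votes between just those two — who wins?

Priya

Round 1 first-place votes: Mei 156, Theo 0, Fatima 281, Priya 184.
Fatima and Priya advance.
Runoff: Fatima is preferred to Priya by 281 voters; Priya by 340.
Priya wins the runoff.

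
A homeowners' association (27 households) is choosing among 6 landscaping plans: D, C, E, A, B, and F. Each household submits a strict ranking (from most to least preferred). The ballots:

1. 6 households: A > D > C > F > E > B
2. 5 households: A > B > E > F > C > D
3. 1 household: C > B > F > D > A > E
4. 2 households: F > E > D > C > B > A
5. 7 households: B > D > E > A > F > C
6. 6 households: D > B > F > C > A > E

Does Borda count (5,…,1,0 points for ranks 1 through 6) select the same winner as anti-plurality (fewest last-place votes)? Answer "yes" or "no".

no

Borda — scores: D 90, C 44, E 50, A 76, B 85, F 60. Winner: D.
Anti-plurality — last-place votes: D 5, C 7, E 7, A 2, B 6, F 0. Winner: F.
The two methods disagree.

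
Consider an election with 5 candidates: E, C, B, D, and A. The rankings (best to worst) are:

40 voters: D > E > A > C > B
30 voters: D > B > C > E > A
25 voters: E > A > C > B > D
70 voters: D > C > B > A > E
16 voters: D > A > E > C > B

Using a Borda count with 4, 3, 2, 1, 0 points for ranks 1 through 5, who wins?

D

E: 40·3 + 30·1 + 25·4 + 70·0 + 16·2 = 282
C: 40·1 + 30·2 + 25·2 + 70·3 + 16·1 = 376
B: 40·0 + 30·3 + 25·1 + 70·2 + 16·0 = 255
D: 40·4 + 30·4 + 25·0 + 70·4 + 16·4 = 624
A: 40·2 + 30·0 + 25·3 + 70·1 + 16·3 = 273
D has the highest Borda score (624).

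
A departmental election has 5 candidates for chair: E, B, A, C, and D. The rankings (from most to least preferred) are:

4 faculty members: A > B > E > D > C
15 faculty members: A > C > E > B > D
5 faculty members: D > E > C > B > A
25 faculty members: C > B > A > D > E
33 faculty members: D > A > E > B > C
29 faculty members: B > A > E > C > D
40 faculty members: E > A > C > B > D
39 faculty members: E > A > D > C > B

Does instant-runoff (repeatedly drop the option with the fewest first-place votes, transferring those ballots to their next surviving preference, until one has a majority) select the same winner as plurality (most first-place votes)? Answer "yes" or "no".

Instant-runoff — R1 E 79, B 29, A 19, C 25, D 38 (A out); R2 E 79, B 33, C 40, D 38 (B out); R3 E 112, C 40, D 38 (E winner). Winner: E.
Plurality — first-place votes: E 79, B 29, A 19, C 25, D 38. Winner: E.
The two methods agree.

yes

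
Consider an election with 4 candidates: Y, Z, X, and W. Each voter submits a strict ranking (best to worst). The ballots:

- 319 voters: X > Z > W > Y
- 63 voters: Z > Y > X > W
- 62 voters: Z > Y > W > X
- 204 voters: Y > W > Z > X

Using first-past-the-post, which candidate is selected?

X

First-place votes: Y 204, Z 125, X 319, W 0.
X has the most first-place votes.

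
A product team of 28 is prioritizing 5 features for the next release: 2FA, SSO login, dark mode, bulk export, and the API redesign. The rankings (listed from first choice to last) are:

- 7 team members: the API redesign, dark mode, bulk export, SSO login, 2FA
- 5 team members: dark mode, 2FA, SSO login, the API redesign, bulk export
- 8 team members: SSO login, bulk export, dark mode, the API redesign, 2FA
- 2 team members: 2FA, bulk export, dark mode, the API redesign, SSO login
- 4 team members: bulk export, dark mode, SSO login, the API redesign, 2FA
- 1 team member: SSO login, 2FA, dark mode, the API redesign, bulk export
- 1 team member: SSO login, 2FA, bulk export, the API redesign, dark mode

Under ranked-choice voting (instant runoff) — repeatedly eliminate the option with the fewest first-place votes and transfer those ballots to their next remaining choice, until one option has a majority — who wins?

SSO login

Round 1: 2FA 2, SSO login 10, dark mode 5, bulk export 4, the API redesign 7. Eliminate 2FA.
Round 2: SSO login 10, dark mode 5, bulk export 6, the API redesign 7. Eliminate dark mode.
Round 3: SSO login 15, bulk export 6, the API redesign 7. SSO login has a majority.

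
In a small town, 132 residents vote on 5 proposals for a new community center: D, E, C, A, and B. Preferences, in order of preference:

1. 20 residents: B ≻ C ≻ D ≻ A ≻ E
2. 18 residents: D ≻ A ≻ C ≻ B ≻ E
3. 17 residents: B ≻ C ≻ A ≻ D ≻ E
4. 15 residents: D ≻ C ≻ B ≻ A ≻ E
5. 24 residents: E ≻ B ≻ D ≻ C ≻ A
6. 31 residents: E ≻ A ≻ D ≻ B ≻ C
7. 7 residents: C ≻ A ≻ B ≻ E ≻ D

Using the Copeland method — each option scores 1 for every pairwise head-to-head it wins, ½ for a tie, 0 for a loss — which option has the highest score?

B

D: beats E, C, and A; loses to B → score 3.
E: loses to D, C, A, and B → score 0.
C: beats E and A; loses to D and B → score 2.
A: beats E; loses to D, C, and B → score 1.
B: beats D, E, C, and A → score 4.
B has the best pairwise record.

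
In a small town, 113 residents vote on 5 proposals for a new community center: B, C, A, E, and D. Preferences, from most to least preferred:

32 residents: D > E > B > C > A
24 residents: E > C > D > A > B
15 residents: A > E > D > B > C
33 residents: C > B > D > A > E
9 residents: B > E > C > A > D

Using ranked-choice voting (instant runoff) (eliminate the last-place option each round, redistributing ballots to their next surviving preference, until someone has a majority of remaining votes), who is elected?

Round 1: B 9, C 33, A 15, E 24, D 32. Eliminate B.
Round 2: C 33, A 15, E 33, D 32. Eliminate A.
Round 3: C 33, E 48, D 32. Eliminate D.
Round 4: C 33, E 80. E has a majority.

E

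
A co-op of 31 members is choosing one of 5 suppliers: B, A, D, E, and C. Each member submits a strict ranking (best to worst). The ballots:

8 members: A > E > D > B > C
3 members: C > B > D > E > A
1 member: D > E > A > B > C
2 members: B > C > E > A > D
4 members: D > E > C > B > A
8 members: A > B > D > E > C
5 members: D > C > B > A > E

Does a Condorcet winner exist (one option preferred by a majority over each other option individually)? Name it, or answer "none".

A vs B: 17–14 for A.
A vs D: 18–13 for A.
A vs E: 21–10 for A.
A vs C: 17–14 for A.
A beats every other option head-to-head.

A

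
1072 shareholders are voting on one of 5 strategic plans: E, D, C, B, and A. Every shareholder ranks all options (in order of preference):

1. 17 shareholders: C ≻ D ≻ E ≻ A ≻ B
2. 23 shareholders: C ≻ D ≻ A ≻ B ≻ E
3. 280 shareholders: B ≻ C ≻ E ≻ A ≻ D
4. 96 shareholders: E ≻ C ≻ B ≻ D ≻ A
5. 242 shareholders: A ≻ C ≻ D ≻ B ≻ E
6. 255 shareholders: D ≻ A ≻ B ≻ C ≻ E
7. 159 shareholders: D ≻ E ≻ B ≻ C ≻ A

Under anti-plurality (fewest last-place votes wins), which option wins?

Last-place votes: E 520, D 280, C 0, B 17, A 255.
C is ranked last by the fewest voters, so C wins.

C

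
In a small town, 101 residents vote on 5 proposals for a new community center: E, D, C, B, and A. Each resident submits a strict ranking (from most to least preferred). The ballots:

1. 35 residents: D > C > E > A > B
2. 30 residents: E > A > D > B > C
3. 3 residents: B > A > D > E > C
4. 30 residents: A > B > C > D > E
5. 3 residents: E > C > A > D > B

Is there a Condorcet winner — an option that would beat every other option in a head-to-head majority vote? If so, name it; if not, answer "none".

Checking pairwise contests:
D beats E 68–33.
A beats D 66–35.
D beats C 68–33.
E beats B 68–33.
E beats A 68–33.
Every option loses at least one head-to-head, so there is no Condorcet winner.

none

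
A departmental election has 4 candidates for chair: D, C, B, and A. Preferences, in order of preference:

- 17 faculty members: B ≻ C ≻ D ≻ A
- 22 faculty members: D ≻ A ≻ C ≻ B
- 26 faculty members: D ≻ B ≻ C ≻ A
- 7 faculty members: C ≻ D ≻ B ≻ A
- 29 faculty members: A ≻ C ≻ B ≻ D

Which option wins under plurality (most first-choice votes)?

First-place votes: D 48, C 7, B 17, A 29.
D has the most first-place votes.

D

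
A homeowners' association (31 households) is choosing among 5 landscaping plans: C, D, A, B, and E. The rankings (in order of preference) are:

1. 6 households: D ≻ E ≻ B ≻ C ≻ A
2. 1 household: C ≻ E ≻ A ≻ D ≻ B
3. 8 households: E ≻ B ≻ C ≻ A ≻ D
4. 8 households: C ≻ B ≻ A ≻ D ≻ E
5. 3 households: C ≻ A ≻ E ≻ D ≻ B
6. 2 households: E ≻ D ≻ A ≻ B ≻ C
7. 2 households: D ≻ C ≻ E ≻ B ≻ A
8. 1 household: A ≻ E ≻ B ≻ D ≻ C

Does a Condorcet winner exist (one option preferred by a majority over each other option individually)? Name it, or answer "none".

Checking pairwise contests:
B beats C 17–14.
C beats D 20–11.
C beats A 28–3.
E beats B 23–8.
D beats E 16–15.
Every option loses at least one head-to-head, so there is no Condorcet winner.

none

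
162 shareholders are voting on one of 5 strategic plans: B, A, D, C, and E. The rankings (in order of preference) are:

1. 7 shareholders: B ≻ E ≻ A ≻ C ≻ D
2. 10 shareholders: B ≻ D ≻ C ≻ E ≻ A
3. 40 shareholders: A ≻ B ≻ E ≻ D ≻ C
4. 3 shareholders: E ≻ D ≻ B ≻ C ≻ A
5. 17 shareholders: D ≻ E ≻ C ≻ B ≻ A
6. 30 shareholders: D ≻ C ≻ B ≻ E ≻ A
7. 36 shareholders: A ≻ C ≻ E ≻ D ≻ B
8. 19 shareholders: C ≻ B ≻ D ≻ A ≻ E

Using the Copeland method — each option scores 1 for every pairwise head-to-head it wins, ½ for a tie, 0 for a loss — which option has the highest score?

A

B: beats A and E; loses to D and C → score 2.
A: beats D, C, and E; loses to B → score 3.
D: beats B and C; loses to A and E → score 2.
C: beats B and E; loses to A and D → score 2.
E: beats D; loses to B, A, and C → score 1.
A has the best pairwise record.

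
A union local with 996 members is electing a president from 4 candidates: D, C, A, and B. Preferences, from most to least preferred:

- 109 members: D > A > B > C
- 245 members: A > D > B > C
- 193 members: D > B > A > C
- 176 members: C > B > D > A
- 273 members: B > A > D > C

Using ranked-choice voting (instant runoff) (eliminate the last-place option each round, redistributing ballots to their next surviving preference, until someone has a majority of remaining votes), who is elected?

Round 1: D 302, C 176, A 245, B 273. Eliminate C.
Round 2: D 302, A 245, B 449. Eliminate A.
Round 3: D 547, B 449. D has a majority.

D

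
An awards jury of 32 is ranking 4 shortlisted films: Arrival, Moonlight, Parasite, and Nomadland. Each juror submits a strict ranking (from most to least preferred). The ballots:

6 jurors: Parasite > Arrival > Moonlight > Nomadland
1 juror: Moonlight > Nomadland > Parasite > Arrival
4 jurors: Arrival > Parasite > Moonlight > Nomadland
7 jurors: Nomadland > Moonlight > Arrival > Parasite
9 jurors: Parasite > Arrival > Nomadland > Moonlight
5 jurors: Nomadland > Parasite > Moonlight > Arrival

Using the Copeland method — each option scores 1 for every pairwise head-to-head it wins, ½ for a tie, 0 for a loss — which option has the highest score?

Parasite

Arrival: beats Moonlight and Nomadland; loses to Parasite → score 2.
Moonlight: loses to Arrival, Parasite, and Nomadland → score 0.
Parasite: beats Arrival, Moonlight, and Nomadland → score 3.
Nomadland: beats Moonlight; loses to Arrival and Parasite → score 1.
Parasite has the best pairwise record.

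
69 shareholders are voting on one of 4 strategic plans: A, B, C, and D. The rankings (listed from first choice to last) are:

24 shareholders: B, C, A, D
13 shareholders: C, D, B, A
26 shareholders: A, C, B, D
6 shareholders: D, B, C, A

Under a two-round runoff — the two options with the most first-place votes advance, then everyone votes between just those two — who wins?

B

Round 1 first-place votes: A 26, B 24, C 13, D 6.
A and B advance.
Runoff: A is preferred to B by 26 voters; B by 43.
B wins the runoff.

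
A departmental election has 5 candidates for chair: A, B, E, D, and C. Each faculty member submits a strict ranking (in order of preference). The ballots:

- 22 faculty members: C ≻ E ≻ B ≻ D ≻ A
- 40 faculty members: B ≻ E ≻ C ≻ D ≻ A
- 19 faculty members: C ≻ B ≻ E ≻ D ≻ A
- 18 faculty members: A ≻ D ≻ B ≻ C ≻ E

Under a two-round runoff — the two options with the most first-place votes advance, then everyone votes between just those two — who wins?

Round 1 first-place votes: A 18, B 40, E 0, D 0, C 41.
C and B advance.
Runoff: C is preferred to B by 41 voters; B by 58.
B wins the runoff.

B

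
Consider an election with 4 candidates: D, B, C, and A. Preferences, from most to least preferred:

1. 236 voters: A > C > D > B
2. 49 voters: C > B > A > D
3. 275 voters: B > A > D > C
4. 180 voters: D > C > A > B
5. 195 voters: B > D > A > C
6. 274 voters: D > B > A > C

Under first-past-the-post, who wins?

First-place votes: D 454, B 470, C 49, A 236.
B has the most first-place votes.

B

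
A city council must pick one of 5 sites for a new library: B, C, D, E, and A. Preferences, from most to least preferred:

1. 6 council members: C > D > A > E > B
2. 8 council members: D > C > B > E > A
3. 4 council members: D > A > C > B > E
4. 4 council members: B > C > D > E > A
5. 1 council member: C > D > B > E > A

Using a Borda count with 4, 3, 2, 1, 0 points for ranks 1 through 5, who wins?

D

B: 6·0 + 8·2 + 4·1 + 4·4 + 1·2 = 38
C: 6·4 + 8·3 + 4·2 + 4·3 + 1·4 = 72
D: 6·3 + 8·4 + 4·4 + 4·2 + 1·3 = 77
E: 6·1 + 8·1 + 4·0 + 4·1 + 1·1 = 19
A: 6·2 + 8·0 + 4·3 + 4·0 + 1·0 = 24
D has the highest Borda score (77).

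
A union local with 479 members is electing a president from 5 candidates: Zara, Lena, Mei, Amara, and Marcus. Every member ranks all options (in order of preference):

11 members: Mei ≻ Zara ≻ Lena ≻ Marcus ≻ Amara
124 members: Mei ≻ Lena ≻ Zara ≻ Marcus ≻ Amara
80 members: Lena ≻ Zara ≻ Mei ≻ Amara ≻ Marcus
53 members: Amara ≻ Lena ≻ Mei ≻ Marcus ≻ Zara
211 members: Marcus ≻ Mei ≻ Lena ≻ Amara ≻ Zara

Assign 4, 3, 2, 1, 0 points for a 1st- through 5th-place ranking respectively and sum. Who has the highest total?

Zara: 11·3 + 124·2 + 80·3 + 53·0 + 211·0 = 521
Lena: 11·2 + 124·3 + 80·4 + 53·3 + 211·2 = 1295
Mei: 11·4 + 124·4 + 80·2 + 53·2 + 211·3 = 1439
Amara: 11·0 + 124·0 + 80·1 + 53·4 + 211·1 = 503
Marcus: 11·1 + 124·1 + 80·0 + 53·1 + 211·4 = 1032
Mei has the highest Borda score (1439).

Mei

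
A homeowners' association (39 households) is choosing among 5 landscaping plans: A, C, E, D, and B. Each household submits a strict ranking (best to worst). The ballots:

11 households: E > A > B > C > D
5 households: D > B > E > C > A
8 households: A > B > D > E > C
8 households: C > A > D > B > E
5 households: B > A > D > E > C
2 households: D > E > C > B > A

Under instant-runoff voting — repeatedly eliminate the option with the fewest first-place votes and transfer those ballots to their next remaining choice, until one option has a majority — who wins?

Round 1: A 8, C 8, E 11, D 7, B 5. Eliminate B.
Round 2: A 13, C 8, E 11, D 7. Eliminate D.
Round 3: A 13, C 8, E 18. Eliminate C.
Round 4: A 21, E 18. A has a majority.

A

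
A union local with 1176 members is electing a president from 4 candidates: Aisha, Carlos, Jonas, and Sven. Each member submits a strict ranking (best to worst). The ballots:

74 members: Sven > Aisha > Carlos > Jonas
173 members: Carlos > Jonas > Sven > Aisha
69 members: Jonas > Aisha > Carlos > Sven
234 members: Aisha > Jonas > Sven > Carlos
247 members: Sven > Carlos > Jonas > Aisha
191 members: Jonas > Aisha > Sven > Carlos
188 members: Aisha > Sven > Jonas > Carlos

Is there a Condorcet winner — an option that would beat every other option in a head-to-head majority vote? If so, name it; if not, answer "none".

Jonas vs Aisha: 680–496 for Jonas.
Jonas vs Carlos: 682–494 for Jonas.
Jonas vs Sven: 667–509 for Jonas.
Jonas beats every other option head-to-head.

Jonas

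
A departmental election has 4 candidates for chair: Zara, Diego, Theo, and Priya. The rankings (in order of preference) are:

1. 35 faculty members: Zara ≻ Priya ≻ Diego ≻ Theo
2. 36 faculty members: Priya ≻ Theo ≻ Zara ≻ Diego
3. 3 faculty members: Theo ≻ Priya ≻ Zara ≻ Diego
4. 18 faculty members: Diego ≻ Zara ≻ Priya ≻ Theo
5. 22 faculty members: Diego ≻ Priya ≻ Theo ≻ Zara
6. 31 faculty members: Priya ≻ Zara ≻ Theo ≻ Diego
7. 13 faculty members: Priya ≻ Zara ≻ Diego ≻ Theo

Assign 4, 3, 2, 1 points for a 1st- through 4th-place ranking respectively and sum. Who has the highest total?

Zara: 35·4 + 36·2 + 3·2 + 18·3 + 22·1 + 31·3 + 13·3 = 426
Diego: 35·2 + 36·1 + 3·1 + 18·4 + 22·4 + 31·1 + 13·2 = 326
Theo: 35·1 + 36·3 + 3·4 + 18·1 + 22·2 + 31·2 + 13·1 = 292
Priya: 35·3 + 36·4 + 3·3 + 18·2 + 22·3 + 31·4 + 13·4 = 536
Priya has the highest Borda score (536).

Priya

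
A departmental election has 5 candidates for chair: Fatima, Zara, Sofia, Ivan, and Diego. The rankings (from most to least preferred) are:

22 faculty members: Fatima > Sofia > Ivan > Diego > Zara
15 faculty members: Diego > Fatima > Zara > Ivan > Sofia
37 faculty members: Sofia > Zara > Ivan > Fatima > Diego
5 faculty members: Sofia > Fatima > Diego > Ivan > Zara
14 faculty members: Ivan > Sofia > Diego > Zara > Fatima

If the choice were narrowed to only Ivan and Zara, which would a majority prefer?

Zara

Voters preferring Ivan to Zara: 41; preferring Zara to Ivan: 52.
Zara wins the head-to-head.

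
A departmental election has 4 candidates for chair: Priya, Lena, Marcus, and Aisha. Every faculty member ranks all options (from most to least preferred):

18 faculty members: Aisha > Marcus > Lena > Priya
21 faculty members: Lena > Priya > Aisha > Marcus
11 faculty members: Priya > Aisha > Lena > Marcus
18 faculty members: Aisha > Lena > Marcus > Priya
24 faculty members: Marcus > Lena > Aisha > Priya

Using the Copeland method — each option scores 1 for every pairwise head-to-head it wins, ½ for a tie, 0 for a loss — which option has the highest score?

Aisha

Priya: loses to Lena, Marcus, and Aisha → score 0.
Lena: beats Priya and Marcus; loses to Aisha → score 2.
Marcus: beats Priya; loses to Lena and Aisha → score 1.
Aisha: beats Priya, Lena, and Marcus → score 3.
Aisha has the best pairwise record.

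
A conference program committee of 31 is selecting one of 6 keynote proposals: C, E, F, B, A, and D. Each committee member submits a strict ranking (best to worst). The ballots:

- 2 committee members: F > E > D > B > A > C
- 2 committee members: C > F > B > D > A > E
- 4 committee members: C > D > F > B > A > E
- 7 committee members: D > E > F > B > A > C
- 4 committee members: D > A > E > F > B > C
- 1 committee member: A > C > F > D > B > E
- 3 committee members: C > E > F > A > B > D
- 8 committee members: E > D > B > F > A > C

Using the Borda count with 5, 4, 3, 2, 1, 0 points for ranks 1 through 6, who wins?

C: 2·0 + 2·5 + 4·5 + 7·0 + 4·0 + 1·4 + 3·5 + 8·0 = 49
E: 2·4 + 2·0 + 4·0 + 7·4 + 4·3 + 1·0 + 3·4 + 8·5 = 100
F: 2·5 + 2·4 + 4·3 + 7·3 + 4·2 + 1·3 + 3·3 + 8·2 = 87
B: 2·2 + 2·3 + 4·2 + 7·2 + 4·1 + 1·1 + 3·1 + 8·3 = 64
A: 2·1 + 2·1 + 4·1 + 7·1 + 4·4 + 1·5 + 3·2 + 8·1 = 50
D: 2·3 + 2·2 + 4·4 + 7·5 + 4·5 + 1·2 + 3·0 + 8·4 = 115
D has the highest Borda score (115).

D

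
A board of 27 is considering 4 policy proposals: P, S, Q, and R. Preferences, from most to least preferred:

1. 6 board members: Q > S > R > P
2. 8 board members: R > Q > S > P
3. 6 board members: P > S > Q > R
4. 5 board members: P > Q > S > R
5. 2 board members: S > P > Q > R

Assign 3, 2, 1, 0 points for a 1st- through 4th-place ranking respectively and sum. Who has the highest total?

P: 6·0 + 8·0 + 6·3 + 5·3 + 2·2 = 37
S: 6·2 + 8·1 + 6·2 + 5·1 + 2·3 = 43
Q: 6·3 + 8·2 + 6·1 + 5·2 + 2·1 = 52
R: 6·1 + 8·3 + 6·0 + 5·0 + 2·0 = 30
Q has the highest Borda score (52).

Q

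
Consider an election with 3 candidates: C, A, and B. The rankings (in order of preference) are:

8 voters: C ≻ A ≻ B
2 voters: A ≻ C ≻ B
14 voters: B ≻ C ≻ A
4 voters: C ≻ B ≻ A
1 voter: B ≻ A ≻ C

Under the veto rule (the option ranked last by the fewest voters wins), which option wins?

C

Last-place votes: C 1, A 18, B 10.
C is ranked last by the fewest voters, so C wins.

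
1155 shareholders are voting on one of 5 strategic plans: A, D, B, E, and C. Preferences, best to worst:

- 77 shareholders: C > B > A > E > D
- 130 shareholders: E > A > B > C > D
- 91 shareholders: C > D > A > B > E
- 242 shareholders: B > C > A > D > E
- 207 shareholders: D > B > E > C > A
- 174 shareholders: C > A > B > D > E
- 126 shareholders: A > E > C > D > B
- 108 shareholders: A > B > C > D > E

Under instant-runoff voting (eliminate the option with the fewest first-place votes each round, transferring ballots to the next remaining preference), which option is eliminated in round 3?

Round 1: A 234, D 207, B 242, E 130, C 342. Eliminate E.
Round 2: A 364, D 207, B 242, C 342. Eliminate D.
Round 3: A 364, B 449, C 342. Eliminate C.

C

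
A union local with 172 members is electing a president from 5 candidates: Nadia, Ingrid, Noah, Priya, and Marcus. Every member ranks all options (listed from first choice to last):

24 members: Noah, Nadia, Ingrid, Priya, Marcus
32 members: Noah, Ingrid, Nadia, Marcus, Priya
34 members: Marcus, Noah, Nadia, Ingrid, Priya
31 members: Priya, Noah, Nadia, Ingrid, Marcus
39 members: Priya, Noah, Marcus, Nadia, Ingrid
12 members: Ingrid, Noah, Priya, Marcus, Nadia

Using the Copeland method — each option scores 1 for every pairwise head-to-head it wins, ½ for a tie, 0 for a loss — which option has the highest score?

Nadia: beats Ingrid, Priya, and Marcus; loses to Noah → score 3.
Ingrid: beats Priya and Marcus; loses to Nadia and Noah → score 2.
Noah: beats Nadia, Ingrid, Priya, and Marcus → score 4.
Priya: beats Marcus; loses to Nadia, Ingrid, and Noah → score 1.
Marcus: loses to Nadia, Ingrid, Noah, and Priya → score 0.
Noah has the best pairwise record.

Noah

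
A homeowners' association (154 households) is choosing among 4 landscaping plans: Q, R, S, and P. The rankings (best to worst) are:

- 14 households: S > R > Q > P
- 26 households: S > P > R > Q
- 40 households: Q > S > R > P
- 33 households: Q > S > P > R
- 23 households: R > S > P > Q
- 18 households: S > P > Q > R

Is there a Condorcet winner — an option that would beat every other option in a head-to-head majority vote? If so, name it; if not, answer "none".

S

S vs Q: 81–73 for S.
S vs R: 131–23 for S.
S vs P: 154–0 for S.
S beats every other option head-to-head.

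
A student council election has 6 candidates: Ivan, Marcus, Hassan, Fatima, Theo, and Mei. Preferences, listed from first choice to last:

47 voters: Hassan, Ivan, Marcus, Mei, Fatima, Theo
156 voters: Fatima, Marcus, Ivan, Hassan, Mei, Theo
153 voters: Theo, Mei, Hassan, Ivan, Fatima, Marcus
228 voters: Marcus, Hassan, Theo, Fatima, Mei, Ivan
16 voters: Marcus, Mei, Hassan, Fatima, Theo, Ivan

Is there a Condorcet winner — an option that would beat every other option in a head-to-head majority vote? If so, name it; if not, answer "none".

none

Checking pairwise contests:
Marcus beats Ivan 400–200.
Fatima beats Marcus 309–291.
Marcus beats Hassan 400–200.
Hassan beats Fatima 444–156.
Marcus beats Theo 447–153.
Marcus beats Mei 447–153.
Every option loses at least one head-to-head, so there is no Condorcet winner.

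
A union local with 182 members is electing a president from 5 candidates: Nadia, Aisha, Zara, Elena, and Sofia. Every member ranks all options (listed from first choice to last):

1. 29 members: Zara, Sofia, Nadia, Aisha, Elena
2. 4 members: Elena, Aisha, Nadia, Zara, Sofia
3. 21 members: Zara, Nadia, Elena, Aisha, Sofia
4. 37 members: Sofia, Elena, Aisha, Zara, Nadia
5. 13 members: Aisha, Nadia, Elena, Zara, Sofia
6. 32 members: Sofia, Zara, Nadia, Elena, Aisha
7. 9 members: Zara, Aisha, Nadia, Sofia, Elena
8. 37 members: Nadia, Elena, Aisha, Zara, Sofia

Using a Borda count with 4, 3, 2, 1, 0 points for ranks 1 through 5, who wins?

Nadia: 29·2 + 4·2 + 21·3 + 37·0 + 13·3 + 32·2 + 9·2 + 37·4 = 398
Aisha: 29·1 + 4·3 + 21·1 + 37·2 + 13·4 + 32·0 + 9·3 + 37·2 = 289
Zara: 29·4 + 4·1 + 21·4 + 37·1 + 13·1 + 32·3 + 9·4 + 37·1 = 423
Elena: 29·0 + 4·4 + 21·2 + 37·3 + 13·2 + 32·1 + 9·0 + 37·3 = 338
Sofia: 29·3 + 4·0 + 21·0 + 37·4 + 13·0 + 32·4 + 9·1 + 37·0 = 372
Zara has the highest Borda score (423).

Zara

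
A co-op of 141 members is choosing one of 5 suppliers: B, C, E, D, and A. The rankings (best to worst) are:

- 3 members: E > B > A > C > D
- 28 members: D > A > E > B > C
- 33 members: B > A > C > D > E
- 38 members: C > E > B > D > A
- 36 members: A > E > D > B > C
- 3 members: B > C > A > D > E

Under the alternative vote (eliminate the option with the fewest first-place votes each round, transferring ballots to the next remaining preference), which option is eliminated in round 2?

Round 1: B 36, C 38, E 3, D 28, A 36. Eliminate E.
Round 2: B 39, C 38, D 28, A 36. Eliminate D.

D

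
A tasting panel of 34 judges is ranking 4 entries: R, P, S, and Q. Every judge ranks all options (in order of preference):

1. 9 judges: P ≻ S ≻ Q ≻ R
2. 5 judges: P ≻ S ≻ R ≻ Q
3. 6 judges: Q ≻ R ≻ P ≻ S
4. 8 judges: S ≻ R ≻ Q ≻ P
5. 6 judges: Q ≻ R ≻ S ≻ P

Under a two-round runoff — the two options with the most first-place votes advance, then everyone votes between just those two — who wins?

Q

Round 1 first-place votes: R 0, P 14, S 8, Q 12.
P and Q advance.
Runoff: P is preferred to Q by 14 voters; Q by 20.
Q wins the runoff.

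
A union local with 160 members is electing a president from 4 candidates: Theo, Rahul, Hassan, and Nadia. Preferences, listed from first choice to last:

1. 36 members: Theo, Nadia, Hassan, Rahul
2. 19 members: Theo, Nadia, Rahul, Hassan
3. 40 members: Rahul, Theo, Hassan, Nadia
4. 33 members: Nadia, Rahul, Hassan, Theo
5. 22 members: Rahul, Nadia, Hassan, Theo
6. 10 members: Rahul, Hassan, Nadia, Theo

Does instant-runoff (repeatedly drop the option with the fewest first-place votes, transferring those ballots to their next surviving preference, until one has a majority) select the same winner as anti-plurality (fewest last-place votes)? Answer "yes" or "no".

Instant-runoff — R1 Theo 55, Rahul 72, Hassan 0, Nadia 33 (Hassan out); R2 Theo 55, Rahul 72, Nadia 33 (Nadia out); R3 Theo 55, Rahul 105 (Rahul winner). Winner: Rahul.
Anti-plurality — last-place votes: Theo 65, Rahul 36, Hassan 19, Nadia 40. Winner: Hassan.
The two methods disagree.

no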